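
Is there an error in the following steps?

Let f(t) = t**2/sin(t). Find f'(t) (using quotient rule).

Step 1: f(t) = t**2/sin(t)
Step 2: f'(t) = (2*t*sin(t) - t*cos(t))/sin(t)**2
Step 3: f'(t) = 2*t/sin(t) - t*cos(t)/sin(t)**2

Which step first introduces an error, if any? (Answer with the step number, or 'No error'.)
Step 2

Step 2 is incorrect due to a wrong exponent.
The step shows: (2*t*sin(t) - t*cos(t))/sin(t)**2
The correct value should be: (-t**2*cos(t) + 2*t*sin(t))/sin(t)**2

Explanation: The exponent 2 on t was incorrectly written as 1: the term (-t**2*cos(t) + 2*t*sin(t))/sin(t)**2 was incorrectly written as (2*t*sin(t) - t*cos(t))/sin(t)**2
The later steps are derived from this incorrect expression, so the error originates in Step 2.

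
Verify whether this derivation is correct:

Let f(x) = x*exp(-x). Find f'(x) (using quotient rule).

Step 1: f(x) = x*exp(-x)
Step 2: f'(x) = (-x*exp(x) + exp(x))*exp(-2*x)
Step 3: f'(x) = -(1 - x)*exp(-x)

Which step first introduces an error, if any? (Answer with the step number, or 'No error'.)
Step 3

Step 3 is incorrect due to a sign flip.
The step shows: -(1 - x)*exp(-x)
The correct value should be: (1 - x)*exp(-x)

Explanation: The sign of the whole expression was flipped: the term (1 - x)*exp(-x) was incorrectly written as -(1 - x)*exp(-x)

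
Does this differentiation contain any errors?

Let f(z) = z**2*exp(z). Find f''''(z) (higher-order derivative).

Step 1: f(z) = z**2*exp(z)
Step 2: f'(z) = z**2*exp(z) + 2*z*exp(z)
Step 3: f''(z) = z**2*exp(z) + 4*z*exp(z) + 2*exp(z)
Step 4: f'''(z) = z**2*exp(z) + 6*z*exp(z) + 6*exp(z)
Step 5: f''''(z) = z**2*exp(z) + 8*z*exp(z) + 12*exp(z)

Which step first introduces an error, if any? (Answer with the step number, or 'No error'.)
No error

All steps in this derivation are correct.
The final answer f''''(z) = z**2*exp(z) + 8*z*exp(z) + 12*exp(z) is valid.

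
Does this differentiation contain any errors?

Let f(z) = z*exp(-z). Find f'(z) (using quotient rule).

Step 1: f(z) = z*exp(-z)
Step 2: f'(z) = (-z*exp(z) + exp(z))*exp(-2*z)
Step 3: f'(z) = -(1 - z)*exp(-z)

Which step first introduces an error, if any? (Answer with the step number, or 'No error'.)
Step 3

Step 3 is incorrect due to a sign flip.
The step shows: -(1 - z)*exp(-z)
The correct value should be: (1 - z)*exp(-z)

Explanation: The sign of the whole expression was flipped: the term (1 - z)*exp(-z) was incorrectly written as -(1 - z)*exp(-z)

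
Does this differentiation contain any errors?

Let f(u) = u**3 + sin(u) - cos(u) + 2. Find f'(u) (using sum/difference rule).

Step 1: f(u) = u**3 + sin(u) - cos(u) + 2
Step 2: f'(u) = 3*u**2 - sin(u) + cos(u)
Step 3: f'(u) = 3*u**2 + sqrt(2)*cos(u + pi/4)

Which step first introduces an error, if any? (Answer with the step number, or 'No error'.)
Step 2

Step 2 is incorrect due to a sign flip.
The step shows: 3*u**2 - sin(u) + cos(u)
The correct value should be: 3*u**2 + sin(u) + cos(u)

Explanation: The sign of one term was flipped: the term sin(u) was incorrectly written as -sin(u)
The later steps are derived from this incorrect expression, so the error originates in Step 2.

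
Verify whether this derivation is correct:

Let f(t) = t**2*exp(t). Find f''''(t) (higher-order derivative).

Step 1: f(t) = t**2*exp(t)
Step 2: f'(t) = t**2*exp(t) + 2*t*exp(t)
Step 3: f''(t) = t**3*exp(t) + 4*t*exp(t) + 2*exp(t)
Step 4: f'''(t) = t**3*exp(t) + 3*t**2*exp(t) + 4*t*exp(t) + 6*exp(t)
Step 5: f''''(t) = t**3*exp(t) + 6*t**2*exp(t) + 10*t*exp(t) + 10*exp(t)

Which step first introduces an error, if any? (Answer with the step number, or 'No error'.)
Step 3

Step 3 is incorrect due to a wrong exponent.
The step shows: t**3*exp(t) + 4*t*exp(t) + 2*exp(t)
The correct value should be: t**2*exp(t) + 4*t*exp(t) + 2*exp(t)

Explanation: The exponent 2 on t was incorrectly written as 3: the term t**2*exp(t) was incorrectly written as t**3*exp(t)
The later steps are derived from this incorrect expression, so the error originates in Step 3.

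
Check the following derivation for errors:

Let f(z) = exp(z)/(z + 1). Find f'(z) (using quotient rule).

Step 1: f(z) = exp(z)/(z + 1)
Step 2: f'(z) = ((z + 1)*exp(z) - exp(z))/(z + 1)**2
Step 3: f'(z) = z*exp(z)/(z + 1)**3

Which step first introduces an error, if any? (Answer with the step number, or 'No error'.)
Step 3

Step 3 is incorrect due to a wrong exponent.
The step shows: z*exp(z)/(z + 1)**3
The correct value should be: z*exp(z)/(z + 1)**2

Explanation: The exponent -2 on z + 1 was incorrectly written as -3: the term z*exp(z)/(z + 1)**2 was incorrectly written as z*exp(z)/(z + 1)**3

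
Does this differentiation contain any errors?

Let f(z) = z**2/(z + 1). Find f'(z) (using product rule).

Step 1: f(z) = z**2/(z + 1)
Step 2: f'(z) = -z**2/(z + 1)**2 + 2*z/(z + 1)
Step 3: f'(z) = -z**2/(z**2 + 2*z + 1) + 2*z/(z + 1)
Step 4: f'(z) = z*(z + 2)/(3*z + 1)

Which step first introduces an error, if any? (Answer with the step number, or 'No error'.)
Step 4

Step 4 is incorrect due to a wrong exponent.
The step shows: z*(z + 2)/(3*z + 1)
The correct value should be: z*(z + 2)/(z**2 + 2*z + 1)

Explanation: The exponent 2 on z was incorrectly written as 1: the term z*(z + 2)/(z**2 + 2*z + 1) was incorrectly written as z*(z + 2)/(3*z + 1)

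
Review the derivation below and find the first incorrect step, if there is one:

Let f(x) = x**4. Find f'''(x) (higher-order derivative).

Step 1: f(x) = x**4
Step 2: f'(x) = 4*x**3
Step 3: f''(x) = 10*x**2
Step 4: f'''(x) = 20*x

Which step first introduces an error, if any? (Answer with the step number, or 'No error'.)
Step 3

Step 3 is incorrect due to a wrong coefficient.
The step shows: 10*x**2
The correct value should be: 12*x**2

Explanation: The coefficient 12 was incorrectly written as 10: the term 12*x**2 was incorrectly written as 10*x**2
The later steps are derived from this incorrect expression, so the error originates in Step 3.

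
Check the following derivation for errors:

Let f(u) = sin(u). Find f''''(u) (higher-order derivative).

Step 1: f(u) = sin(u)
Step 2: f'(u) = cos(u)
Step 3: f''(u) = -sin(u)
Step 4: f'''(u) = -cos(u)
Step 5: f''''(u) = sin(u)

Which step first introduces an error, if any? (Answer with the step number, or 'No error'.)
No error

All steps in this derivation are correct.
The final answer f''''(u) = sin(u) is valid.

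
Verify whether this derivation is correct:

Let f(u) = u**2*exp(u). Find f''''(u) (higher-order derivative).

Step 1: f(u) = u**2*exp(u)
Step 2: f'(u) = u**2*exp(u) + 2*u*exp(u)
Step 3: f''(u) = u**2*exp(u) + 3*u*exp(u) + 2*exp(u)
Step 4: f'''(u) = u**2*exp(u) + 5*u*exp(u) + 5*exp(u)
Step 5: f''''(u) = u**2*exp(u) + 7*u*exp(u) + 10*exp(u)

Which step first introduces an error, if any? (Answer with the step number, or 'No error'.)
Step 3

Step 3 is incorrect due to a wrong coefficient.
The step shows: u**2*exp(u) + 3*u*exp(u) + 2*exp(u)
The correct value should be: u**2*exp(u) + 4*u*exp(u) + 2*exp(u)

Explanation: The coefficient 4 was incorrectly written as 3: the term 4*u*exp(u) was incorrectly written as 3*u*exp(u)
The later steps are derived from this incorrect expression, so the error originates in Step 3.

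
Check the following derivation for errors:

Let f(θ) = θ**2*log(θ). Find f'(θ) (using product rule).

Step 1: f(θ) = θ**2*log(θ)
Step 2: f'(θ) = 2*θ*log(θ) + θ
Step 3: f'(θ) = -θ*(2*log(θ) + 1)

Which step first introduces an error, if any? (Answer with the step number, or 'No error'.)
Step 3

Step 3 is incorrect due to a sign flip.
The step shows: -θ*(2*log(θ) + 1)
The correct value should be: θ*(2*log(θ) + 1)

Explanation: The sign of the whole expression was flipped: the term θ*(2*log(θ) + 1) was incorrectly written as -θ*(2*log(θ) + 1)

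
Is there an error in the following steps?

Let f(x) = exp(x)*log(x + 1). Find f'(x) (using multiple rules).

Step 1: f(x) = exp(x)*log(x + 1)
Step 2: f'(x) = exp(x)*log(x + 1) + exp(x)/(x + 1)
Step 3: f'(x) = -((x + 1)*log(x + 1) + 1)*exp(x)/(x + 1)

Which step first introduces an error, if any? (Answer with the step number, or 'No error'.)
Step 3

Step 3 is incorrect due to a sign flip.
The step shows: -((x + 1)*log(x + 1) + 1)*exp(x)/(x + 1)
The correct value should be: ((x + 1)*log(x + 1) + 1)*exp(x)/(x + 1)

Explanation: The sign of the whole expression was flipped: the term ((x + 1)*log(x + 1) + 1)*exp(x)/(x + 1) was incorrectly written as -((x + 1)*log(x + 1) + 1)*exp(x)/(x + 1)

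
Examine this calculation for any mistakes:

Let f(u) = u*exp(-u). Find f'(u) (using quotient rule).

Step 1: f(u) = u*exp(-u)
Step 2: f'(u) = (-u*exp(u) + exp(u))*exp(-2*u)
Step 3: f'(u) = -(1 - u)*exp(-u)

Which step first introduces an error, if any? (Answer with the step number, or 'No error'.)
Step 3

Step 3 is incorrect due to a sign flip.
The step shows: -(1 - u)*exp(-u)
The correct value should be: (1 - u)*exp(-u)

Explanation: The sign of the whole expression was flipped: the term (1 - u)*exp(-u) was incorrectly written as -(1 - u)*exp(-u)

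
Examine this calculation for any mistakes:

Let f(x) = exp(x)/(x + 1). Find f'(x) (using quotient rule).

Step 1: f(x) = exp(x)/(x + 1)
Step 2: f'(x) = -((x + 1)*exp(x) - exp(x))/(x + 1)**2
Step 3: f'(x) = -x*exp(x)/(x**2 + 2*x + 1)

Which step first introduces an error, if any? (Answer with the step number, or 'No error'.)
Step 2

Step 2 is incorrect due to a sign flip.
The step shows: -((x + 1)*exp(x) - exp(x))/(x + 1)**2
The correct value should be: ((x + 1)*exp(x) - exp(x))/(x + 1)**2

Explanation: The sign of the whole expression was flipped: the term ((x + 1)*exp(x) - exp(x))/(x + 1)**2 was incorrectly written as -((x + 1)*exp(x) - exp(x))/(x + 1)**2
The later steps are derived from this incorrect expression, so the error originates in Step 2.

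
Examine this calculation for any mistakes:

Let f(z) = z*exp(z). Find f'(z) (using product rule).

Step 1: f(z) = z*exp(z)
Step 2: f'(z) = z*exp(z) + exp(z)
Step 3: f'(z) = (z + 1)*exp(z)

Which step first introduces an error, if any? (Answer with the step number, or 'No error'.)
No error

All steps in this derivation are correct.
The final answer f'(z) = (z + 1)*exp(z) is valid.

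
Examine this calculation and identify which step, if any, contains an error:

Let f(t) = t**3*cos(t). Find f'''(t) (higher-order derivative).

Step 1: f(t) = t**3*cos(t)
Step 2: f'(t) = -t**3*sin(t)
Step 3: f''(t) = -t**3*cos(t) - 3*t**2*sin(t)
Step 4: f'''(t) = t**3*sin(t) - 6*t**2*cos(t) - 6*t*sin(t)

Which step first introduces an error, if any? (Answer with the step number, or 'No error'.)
Step 2

Step 2 is incorrect due to a dropped term.
The step shows: -t**3*sin(t)
The correct value should be: -t**3*sin(t) + 3*t**2*cos(t)

Explanation: A term was dropped: the term 3*t**2*cos(t) was incorrectly omitted
The later steps are derived from this incorrect expression, so the error originates in Step 2.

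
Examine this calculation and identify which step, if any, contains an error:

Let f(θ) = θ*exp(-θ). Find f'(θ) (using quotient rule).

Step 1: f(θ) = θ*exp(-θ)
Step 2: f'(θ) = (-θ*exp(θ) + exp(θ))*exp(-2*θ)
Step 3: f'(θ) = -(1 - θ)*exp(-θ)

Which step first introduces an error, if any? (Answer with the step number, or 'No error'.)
Step 3

Step 3 is incorrect due to a sign flip.
The step shows: -(1 - θ)*exp(-θ)
The correct value should be: (1 - θ)*exp(-θ)

Explanation: The sign of the whole expression was flipped: the term (1 - θ)*exp(-θ) was incorrectly written as -(1 - θ)*exp(-θ)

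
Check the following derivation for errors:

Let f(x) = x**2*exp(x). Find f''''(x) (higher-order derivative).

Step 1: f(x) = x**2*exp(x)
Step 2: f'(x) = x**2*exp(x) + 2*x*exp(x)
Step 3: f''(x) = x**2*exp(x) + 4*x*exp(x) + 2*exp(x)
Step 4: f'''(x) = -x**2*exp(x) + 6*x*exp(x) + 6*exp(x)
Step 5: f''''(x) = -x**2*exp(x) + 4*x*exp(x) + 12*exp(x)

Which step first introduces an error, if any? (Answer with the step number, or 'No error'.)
Step 4

Step 4 is incorrect due to a sign flip.
The step shows: -x**2*exp(x) + 6*x*exp(x) + 6*exp(x)
The correct value should be: x**2*exp(x) + 6*x*exp(x) + 6*exp(x)

Explanation: The sign of one term was flipped: the term x**2*exp(x) was incorrectly written as -x**2*exp(x)
The later steps are derived from this incorrect expression, so the error originates in Step 4.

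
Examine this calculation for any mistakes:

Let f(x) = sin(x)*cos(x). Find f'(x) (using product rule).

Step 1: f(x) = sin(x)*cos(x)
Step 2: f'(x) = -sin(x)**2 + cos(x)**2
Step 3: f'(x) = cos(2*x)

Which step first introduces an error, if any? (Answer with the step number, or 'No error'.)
No error

All steps in this derivation are correct.
The final answer f'(x) = cos(2*x) is valid.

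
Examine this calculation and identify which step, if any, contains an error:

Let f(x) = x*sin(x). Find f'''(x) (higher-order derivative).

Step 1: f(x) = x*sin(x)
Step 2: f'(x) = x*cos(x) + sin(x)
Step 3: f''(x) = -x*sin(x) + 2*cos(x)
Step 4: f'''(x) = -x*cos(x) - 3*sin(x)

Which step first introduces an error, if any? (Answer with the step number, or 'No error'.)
No error

All steps in this derivation are correct.
The final answer f'''(x) = -x*cos(x) - 3*sin(x) is valid.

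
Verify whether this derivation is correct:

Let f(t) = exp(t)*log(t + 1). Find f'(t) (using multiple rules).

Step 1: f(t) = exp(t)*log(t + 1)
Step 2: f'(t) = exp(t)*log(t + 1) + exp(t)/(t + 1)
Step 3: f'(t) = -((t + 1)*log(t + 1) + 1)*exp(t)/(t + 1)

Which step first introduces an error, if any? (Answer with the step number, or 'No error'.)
Step 3

Step 3 is incorrect due to a sign flip.
The step shows: -((t + 1)*log(t + 1) + 1)*exp(t)/(t + 1)
The correct value should be: ((t + 1)*log(t + 1) + 1)*exp(t)/(t + 1)

Explanation: The sign of the whole expression was flipped: the term ((t + 1)*log(t + 1) + 1)*exp(t)/(t + 1) was incorrectly written as -((t + 1)*log(t + 1) + 1)*exp(t)/(t + 1)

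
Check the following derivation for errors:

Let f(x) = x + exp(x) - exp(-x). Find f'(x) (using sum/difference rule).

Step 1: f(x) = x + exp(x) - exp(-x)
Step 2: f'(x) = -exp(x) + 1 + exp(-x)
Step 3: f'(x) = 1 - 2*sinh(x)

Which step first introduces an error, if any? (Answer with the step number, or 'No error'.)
Step 2

Step 2 is incorrect due to a sign flip.
The step shows: -exp(x) + 1 + exp(-x)
The correct value should be: exp(x) + 1 + exp(-x)

Explanation: The sign of one term was flipped: the term exp(x) was incorrectly written as -exp(x)
The later steps are derived from this incorrect expression, so the error originates in Step 2.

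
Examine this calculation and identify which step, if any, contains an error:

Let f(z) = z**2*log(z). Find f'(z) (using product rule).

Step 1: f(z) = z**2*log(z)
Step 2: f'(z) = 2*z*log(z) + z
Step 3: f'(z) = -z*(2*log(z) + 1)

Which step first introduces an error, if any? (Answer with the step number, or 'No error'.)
Step 3

Step 3 is incorrect due to a sign flip.
The step shows: -z*(2*log(z) + 1)
The correct value should be: z*(2*log(z) + 1)

Explanation: The sign of the whole expression was flipped: the term z*(2*log(z) + 1) was incorrectly written as -z*(2*log(z) + 1)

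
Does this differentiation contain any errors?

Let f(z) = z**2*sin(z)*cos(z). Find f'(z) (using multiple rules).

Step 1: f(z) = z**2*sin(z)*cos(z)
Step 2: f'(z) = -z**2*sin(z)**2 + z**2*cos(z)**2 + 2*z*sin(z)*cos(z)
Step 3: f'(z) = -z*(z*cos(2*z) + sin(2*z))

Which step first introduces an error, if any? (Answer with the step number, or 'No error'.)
Step 3

Step 3 is incorrect due to a sign flip.
The step shows: -z*(z*cos(2*z) + sin(2*z))
The correct value should be: z*(z*cos(2*z) + sin(2*z))

Explanation: The sign of the whole expression was flipped: the term z*(z*cos(2*z) + sin(2*z)) was incorrectly written as -z*(z*cos(2*z) + sin(2*z))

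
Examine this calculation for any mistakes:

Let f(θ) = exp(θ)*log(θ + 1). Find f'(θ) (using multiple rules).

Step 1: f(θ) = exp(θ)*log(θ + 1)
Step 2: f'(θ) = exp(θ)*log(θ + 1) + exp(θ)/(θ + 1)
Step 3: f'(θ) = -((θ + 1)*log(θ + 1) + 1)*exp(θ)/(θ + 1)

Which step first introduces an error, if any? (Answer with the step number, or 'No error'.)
Step 3

Step 3 is incorrect due to a sign flip.
The step shows: -((θ + 1)*log(θ + 1) + 1)*exp(θ)/(θ + 1)
The correct value should be: ((θ + 1)*log(θ + 1) + 1)*exp(θ)/(θ + 1)

Explanation: The sign of the whole expression was flipped: the term ((θ + 1)*log(θ + 1) + 1)*exp(θ)/(θ + 1) was incorrectly written as -((θ + 1)*log(θ + 1) + 1)*exp(θ)/(θ + 1)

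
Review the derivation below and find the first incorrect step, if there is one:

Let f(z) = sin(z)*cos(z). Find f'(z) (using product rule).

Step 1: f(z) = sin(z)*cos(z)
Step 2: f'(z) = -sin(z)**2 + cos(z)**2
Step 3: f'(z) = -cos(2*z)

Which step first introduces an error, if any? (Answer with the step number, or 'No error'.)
Step 3

Step 3 is incorrect due to a sign flip.
The step shows: -cos(2*z)
The correct value should be: cos(2*z)

Explanation: The sign of the whole expression was flipped: the term cos(2*z) was incorrectly written as -cos(2*z)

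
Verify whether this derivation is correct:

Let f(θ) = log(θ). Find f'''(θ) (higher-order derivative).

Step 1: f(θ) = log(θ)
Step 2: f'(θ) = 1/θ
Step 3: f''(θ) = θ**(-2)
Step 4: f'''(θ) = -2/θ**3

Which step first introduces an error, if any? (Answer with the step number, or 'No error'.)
Step 3

Step 3 is incorrect due to a sign flip.
The step shows: θ**(-2)
The correct value should be: -1/θ**2

Explanation: The sign of the whole expression was flipped: the term -1/θ**2 was incorrectly written as θ**(-2)
The later steps are derived from this incorrect expression, so the error originates in Step 3.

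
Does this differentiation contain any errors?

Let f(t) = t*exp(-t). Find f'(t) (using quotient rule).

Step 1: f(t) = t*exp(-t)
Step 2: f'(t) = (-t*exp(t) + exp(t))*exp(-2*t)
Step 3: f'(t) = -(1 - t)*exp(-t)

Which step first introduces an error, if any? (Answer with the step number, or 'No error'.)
Step 3

Step 3 is incorrect due to a sign flip.
The step shows: -(1 - t)*exp(-t)
The correct value should be: (1 - t)*exp(-t)

Explanation: The sign of the whole expression was flipped: the term (1 - t)*exp(-t) was incorrectly written as -(1 - t)*exp(-t)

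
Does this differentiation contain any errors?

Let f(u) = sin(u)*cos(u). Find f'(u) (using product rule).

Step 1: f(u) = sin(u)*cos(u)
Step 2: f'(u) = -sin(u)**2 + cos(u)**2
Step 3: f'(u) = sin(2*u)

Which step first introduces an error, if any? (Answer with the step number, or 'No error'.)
Step 3

Step 3 is incorrect due to a wrong trig function.
The step shows: sin(2*u)
The correct value should be: cos(2*u)

Explanation: cos(2*u) was incorrectly written as sin(2*u): the term cos(2*u) was incorrectly written as sin(2*u)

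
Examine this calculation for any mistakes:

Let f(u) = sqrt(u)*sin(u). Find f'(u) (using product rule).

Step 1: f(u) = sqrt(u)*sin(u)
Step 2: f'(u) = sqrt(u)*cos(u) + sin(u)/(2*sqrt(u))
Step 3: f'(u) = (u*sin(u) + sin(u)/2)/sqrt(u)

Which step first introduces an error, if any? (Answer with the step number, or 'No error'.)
Step 3

Step 3 is incorrect due to a wrong trig function.
The step shows: (u*sin(u) + sin(u)/2)/sqrt(u)
The correct value should be: (u*cos(u) + sin(u)/2)/sqrt(u)

Explanation: cos(u) was incorrectly written as sin(u): the term (u*cos(u) + sin(u)/2)/sqrt(u) was incorrectly written as (u*sin(u) + sin(u)/2)/sqrt(u)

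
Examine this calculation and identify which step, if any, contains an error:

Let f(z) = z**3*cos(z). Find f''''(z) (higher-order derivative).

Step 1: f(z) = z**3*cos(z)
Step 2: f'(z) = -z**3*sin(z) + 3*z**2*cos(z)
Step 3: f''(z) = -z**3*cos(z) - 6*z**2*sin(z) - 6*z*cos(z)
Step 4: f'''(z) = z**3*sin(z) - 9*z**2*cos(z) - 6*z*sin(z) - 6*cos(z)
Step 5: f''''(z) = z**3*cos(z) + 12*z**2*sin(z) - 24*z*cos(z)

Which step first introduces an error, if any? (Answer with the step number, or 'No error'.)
Step 3

Step 3 is incorrect due to a sign flip.
The step shows: -z**3*cos(z) - 6*z**2*sin(z) - 6*z*cos(z)
The correct value should be: -z**3*cos(z) - 6*z**2*sin(z) + 6*z*cos(z)

Explanation: The sign of one term was flipped: the term 6*z*cos(z) was incorrectly written as -6*z*cos(z)
The later steps are derived from this incorrect expression, so the error originates in Step 3.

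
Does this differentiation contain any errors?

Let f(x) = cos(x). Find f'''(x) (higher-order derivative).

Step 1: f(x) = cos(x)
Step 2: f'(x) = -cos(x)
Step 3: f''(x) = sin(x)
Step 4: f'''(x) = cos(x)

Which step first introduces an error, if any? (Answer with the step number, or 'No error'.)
Step 2

Step 2 is incorrect due to a wrong trig function.
The step shows: -cos(x)
The correct value should be: -sin(x)

Explanation: sin(x) was incorrectly written as cos(x): the term -sin(x) was incorrectly written as -cos(x)
The later steps are derived from this incorrect expression, so the error originates in Step 2.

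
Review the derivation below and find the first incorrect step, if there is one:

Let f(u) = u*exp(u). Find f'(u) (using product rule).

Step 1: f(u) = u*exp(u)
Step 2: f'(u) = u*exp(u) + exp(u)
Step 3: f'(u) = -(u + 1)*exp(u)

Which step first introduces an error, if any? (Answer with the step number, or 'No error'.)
Step 3

Step 3 is incorrect due to a sign flip.
The step shows: -(u + 1)*exp(u)
The correct value should be: (u + 1)*exp(u)

Explanation: The sign of the whole expression was flipped: the term (u + 1)*exp(u) was incorrectly written as -(u + 1)*exp(u)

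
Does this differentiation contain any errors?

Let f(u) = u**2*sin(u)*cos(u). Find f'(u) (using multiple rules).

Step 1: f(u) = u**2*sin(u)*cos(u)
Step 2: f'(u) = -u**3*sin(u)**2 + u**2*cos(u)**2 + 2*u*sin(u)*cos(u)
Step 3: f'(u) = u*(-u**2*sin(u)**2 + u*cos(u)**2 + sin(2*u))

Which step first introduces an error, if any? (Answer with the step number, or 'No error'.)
Step 2

Step 2 is incorrect due to a wrong exponent.
The step shows: -u**3*sin(u)**2 + u**2*cos(u)**2 + 2*u*sin(u)*cos(u)
The correct value should be: -u**2*sin(u)**2 + u**2*cos(u)**2 + 2*u*sin(u)*cos(u)

Explanation: The exponent 2 on u was incorrectly written as 3: the term -u**2*sin(u)**2 was incorrectly written as -u**3*sin(u)**2
The later steps are derived from this incorrect expression, so the error originates in Step 2.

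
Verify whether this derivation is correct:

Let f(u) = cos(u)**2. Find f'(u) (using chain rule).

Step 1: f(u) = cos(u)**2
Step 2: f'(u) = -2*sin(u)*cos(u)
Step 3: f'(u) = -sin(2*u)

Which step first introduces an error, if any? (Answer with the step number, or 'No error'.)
No error

All steps in this derivation are correct.
The final answer f'(u) = -sin(2*u) is valid.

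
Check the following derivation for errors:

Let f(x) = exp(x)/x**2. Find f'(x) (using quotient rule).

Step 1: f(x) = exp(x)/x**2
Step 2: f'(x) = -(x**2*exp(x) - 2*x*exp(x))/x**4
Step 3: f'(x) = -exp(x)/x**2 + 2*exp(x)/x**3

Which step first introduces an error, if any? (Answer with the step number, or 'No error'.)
Step 2

Step 2 is incorrect due to a sign flip.
The step shows: -(x**2*exp(x) - 2*x*exp(x))/x**4
The correct value should be: (x**2*exp(x) - 2*x*exp(x))/x**4

Explanation: The sign of the whole expression was flipped: the term (x**2*exp(x) - 2*x*exp(x))/x**4 was incorrectly written as -(x**2*exp(x) - 2*x*exp(x))/x**4
The later steps are derived from this incorrect expression, so the error originates in Step 2.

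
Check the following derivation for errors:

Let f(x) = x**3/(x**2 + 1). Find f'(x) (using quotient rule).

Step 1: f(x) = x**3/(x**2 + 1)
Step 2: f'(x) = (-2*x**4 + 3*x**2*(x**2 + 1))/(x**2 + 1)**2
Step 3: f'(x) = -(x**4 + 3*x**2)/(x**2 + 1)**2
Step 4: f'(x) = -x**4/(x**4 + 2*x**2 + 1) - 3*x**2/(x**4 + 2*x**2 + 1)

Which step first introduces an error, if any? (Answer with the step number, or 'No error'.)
Step 3

Step 3 is incorrect due to a sign flip.
The step shows: -(x**4 + 3*x**2)/(x**2 + 1)**2
The correct value should be: (x**4 + 3*x**2)/(x**2 + 1)**2

Explanation: The sign of the whole expression was flipped: the term (x**4 + 3*x**2)/(x**2 + 1)**2 was incorrectly written as -(x**4 + 3*x**2)/(x**2 + 1)**2
The later steps are derived from this incorrect expression, so the error originates in Step 3.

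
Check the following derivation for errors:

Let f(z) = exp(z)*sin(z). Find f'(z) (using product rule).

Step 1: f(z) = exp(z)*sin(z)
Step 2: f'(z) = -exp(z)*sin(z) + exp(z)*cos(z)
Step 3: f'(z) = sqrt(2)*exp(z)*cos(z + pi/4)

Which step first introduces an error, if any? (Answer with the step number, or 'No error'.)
Step 2

Step 2 is incorrect due to a sign flip.
The step shows: -exp(z)*sin(z) + exp(z)*cos(z)
The correct value should be: exp(z)*sin(z) + exp(z)*cos(z)

Explanation: The sign of one term was flipped: the term exp(z)*sin(z) was incorrectly written as -exp(z)*sin(z)
The later steps are derived from this incorrect expression, so the error originates in Step 2.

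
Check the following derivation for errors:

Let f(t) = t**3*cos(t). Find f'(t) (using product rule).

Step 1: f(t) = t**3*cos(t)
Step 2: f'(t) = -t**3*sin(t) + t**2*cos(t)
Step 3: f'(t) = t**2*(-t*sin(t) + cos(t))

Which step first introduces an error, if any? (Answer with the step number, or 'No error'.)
Step 2

Step 2 is incorrect due to a wrong coefficient.
The step shows: -t**3*sin(t) + t**2*cos(t)
The correct value should be: -t**3*sin(t) + 3*t**2*cos(t)

Explanation: The coefficient 3 was incorrectly written as 1: the term 3*t**2*cos(t) was incorrectly written as t**2*cos(t)
The later steps are derived from this incorrect expression, so the error originates in Step 2.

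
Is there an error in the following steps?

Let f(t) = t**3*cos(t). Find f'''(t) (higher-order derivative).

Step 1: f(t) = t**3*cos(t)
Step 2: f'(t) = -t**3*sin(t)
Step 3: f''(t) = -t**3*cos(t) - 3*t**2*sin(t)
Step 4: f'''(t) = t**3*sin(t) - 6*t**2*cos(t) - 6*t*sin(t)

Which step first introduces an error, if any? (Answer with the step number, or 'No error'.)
Step 2

Step 2 is incorrect due to a dropped term.
The step shows: -t**3*sin(t)
The correct value should be: -t**3*sin(t) + 3*t**2*cos(t)

Explanation: A term was dropped: the term 3*t**2*cos(t) was incorrectly omitted
The later steps are derived from this incorrect expression, so the error originates in Step 2.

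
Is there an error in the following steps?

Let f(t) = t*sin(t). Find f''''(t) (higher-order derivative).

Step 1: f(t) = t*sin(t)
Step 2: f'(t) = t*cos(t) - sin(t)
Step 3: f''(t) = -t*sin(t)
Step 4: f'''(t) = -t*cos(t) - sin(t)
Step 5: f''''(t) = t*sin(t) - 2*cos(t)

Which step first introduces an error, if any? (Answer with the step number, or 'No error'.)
Step 2

Step 2 is incorrect due to a sign flip.
The step shows: t*cos(t) - sin(t)
The correct value should be: t*cos(t) + sin(t)

Explanation: The sign of one term was flipped: the term sin(t) was incorrectly written as -sin(t)
The later steps are derived from this incorrect expression, so the error originates in Step 2.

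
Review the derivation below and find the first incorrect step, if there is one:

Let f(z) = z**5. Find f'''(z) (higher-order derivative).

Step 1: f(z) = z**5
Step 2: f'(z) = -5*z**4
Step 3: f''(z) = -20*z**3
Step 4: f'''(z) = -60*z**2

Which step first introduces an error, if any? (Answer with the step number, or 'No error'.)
Step 2

Step 2 is incorrect due to a sign flip.
The step shows: -5*z**4
The correct value should be: 5*z**4

Explanation: The sign of the whole expression was flipped: the term 5*z**4 was incorrectly written as -5*z**4
The later steps are derived from this incorrect expression, so the error originates in Step 2.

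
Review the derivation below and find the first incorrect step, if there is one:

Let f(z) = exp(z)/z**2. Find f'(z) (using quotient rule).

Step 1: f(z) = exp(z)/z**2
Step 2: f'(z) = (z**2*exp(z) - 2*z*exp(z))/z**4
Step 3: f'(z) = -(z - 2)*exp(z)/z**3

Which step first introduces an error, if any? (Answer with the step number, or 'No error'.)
Step 3

Step 3 is incorrect due to a sign flip.
The step shows: -(z - 2)*exp(z)/z**3
The correct value should be: (z - 2)*exp(z)/z**3

Explanation: The sign of the whole expression was flipped: the term (z - 2)*exp(z)/z**3 was incorrectly written as -(z - 2)*exp(z)/z**3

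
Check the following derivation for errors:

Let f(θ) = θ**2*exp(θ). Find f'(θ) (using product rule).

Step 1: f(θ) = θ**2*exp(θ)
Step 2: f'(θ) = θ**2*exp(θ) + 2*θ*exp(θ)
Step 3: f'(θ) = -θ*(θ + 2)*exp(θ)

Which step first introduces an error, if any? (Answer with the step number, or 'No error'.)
Step 3

Step 3 is incorrect due to a sign flip.
The step shows: -θ*(θ + 2)*exp(θ)
The correct value should be: θ*(θ + 2)*exp(θ)

Explanation: The sign of the whole expression was flipped: the term θ*(θ + 2)*exp(θ) was incorrectly written as -θ*(θ + 2)*exp(θ)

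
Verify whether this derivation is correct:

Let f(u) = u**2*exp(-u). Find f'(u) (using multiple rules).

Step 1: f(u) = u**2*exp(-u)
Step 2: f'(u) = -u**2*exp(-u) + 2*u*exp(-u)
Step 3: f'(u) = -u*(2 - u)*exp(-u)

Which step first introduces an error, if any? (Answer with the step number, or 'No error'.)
Step 3

Step 3 is incorrect due to a sign flip.
The step shows: -u*(2 - u)*exp(-u)
The correct value should be: u*(2 - u)*exp(-u)

Explanation: The sign of the whole expression was flipped: the term u*(2 - u)*exp(-u) was incorrectly written as -u*(2 - u)*exp(-u)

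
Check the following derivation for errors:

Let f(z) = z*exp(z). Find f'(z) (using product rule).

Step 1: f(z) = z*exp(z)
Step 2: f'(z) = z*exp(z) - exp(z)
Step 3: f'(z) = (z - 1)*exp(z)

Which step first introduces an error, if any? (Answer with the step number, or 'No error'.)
Step 2

Step 2 is incorrect due to a sign flip.
The step shows: z*exp(z) - exp(z)
The correct value should be: z*exp(z) + exp(z)

Explanation: The sign of one term was flipped: the term exp(z) was incorrectly written as -exp(z)
The later steps are derived from this incorrect expression, so the error originates in Step 2.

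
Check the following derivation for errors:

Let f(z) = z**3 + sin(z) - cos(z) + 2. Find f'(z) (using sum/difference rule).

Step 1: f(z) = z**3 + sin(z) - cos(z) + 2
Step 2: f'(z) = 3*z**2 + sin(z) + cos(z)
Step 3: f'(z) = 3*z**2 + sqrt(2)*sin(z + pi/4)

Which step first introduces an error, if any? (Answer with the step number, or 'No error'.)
No error

All steps in this derivation are correct.
The final answer f'(z) = 3*z**2 + sqrt(2)*sin(z + pi/4) is valid.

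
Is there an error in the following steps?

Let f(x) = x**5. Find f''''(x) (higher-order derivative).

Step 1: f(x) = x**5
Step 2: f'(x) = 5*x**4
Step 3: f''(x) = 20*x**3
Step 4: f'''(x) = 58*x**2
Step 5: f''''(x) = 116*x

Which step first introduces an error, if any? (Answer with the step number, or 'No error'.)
Step 4

Step 4 is incorrect due to a wrong coefficient.
The step shows: 58*x**2
The correct value should be: 60*x**2

Explanation: The coefficient 60 was incorrectly written as 58: the term 60*x**2 was incorrectly written as 58*x**2
The later steps are derived from this incorrect expression, so the error originates in Step 4.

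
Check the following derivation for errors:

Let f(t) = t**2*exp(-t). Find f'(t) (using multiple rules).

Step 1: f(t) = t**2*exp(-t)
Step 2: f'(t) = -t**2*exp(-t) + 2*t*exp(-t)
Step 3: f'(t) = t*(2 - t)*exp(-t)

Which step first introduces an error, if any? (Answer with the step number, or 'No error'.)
No error

All steps in this derivation are correct.
The final answer f'(t) = t*(2 - t)*exp(-t) is valid.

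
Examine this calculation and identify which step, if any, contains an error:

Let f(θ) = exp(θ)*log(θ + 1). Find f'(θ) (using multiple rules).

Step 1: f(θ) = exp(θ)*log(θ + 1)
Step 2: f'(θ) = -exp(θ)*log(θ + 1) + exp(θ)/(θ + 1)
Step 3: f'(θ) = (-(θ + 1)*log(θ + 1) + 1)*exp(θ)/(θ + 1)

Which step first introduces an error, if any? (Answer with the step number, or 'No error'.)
Step 2

Step 2 is incorrect due to a sign flip.
The step shows: -exp(θ)*log(θ + 1) + exp(θ)/(θ + 1)
The correct value should be: exp(θ)*log(θ + 1) + exp(θ)/(θ + 1)

Explanation: The sign of one term was flipped: the term exp(θ)*log(θ + 1) was incorrectly written as -exp(θ)*log(θ + 1)
The later steps are derived from this incorrect expression, so the error originates in Step 2.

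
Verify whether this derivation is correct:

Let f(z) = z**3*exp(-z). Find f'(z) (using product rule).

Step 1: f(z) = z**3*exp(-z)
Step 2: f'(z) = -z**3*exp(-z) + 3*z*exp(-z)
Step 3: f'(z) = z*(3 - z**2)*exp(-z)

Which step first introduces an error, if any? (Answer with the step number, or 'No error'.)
Step 2

Step 2 is incorrect due to a wrong exponent.
The step shows: -z**3*exp(-z) + 3*z*exp(-z)
The correct value should be: -z**3*exp(-z) + 3*z**2*exp(-z)

Explanation: The exponent 2 on z was incorrectly written as 1: the term 3*z**2*exp(-z) was incorrectly written as 3*z*exp(-z)
The later steps are derived from this incorrect expression, so the error originates in Step 2.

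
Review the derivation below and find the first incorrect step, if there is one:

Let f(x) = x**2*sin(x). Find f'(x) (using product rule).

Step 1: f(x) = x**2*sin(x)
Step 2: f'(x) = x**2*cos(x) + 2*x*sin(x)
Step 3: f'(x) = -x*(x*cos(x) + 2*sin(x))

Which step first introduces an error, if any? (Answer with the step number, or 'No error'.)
Step 3

Step 3 is incorrect due to a sign flip.
The step shows: -x*(x*cos(x) + 2*sin(x))
The correct value should be: x*(x*cos(x) + 2*sin(x))

Explanation: The sign of the whole expression was flipped: the term x*(x*cos(x) + 2*sin(x)) was incorrectly written as -x*(x*cos(x) + 2*sin(x))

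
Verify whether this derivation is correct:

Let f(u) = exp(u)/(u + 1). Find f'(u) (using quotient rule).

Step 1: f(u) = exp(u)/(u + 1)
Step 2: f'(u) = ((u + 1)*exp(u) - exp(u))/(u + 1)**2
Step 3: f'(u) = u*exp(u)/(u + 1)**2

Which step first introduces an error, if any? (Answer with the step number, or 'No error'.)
No error

All steps in this derivation are correct.
The final answer f'(u) = u*exp(u)/(u + 1)**2 is valid.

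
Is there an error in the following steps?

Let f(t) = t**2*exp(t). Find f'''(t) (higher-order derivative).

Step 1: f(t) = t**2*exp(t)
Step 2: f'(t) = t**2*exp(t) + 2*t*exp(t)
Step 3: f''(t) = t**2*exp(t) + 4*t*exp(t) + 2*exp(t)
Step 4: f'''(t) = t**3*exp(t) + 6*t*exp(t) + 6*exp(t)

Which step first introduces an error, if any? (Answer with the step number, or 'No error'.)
Step 4

Step 4 is incorrect due to a wrong exponent.
The step shows: t**3*exp(t) + 6*t*exp(t) + 6*exp(t)
The correct value should be: t**2*exp(t) + 6*t*exp(t) + 6*exp(t)

Explanation: The exponent 2 on t was incorrectly written as 3: the term t**2*exp(t) was incorrectly written as t**3*exp(t)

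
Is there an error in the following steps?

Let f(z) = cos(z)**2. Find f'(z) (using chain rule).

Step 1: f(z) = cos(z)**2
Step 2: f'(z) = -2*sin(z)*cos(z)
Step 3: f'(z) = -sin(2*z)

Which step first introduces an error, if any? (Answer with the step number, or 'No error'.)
No error

All steps in this derivation are correct.
The final answer f'(z) = -sin(2*z) is valid.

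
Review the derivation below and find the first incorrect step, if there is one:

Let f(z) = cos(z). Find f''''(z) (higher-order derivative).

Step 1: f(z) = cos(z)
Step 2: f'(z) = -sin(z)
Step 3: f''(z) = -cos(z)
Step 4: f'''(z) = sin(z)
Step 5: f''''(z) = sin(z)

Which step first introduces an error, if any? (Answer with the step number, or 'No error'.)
Step 5

Step 5 is incorrect due to a wrong trig function.
The step shows: sin(z)
The correct value should be: cos(z)

Explanation: cos(z) was incorrectly written as sin(z): the term cos(z) was incorrectly written as sin(z)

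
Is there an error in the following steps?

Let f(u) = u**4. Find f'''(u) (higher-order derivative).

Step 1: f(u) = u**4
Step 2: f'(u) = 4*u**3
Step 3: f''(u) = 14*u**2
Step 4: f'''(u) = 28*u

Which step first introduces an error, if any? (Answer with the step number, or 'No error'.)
Step 3

Step 3 is incorrect due to a wrong coefficient.
The step shows: 14*u**2
The correct value should be: 12*u**2

Explanation: The coefficient 12 was incorrectly written as 14: the term 12*u**2 was incorrectly written as 14*u**2
The later steps are derived from this incorrect expression, so the error originates in Step 3.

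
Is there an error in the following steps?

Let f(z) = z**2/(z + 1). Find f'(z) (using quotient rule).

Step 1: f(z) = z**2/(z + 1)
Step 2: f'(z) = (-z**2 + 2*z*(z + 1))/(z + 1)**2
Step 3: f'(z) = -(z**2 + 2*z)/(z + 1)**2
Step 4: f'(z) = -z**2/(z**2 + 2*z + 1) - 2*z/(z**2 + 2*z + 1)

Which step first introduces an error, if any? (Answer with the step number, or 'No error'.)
Step 3

Step 3 is incorrect due to a sign flip.
The step shows: -(z**2 + 2*z)/(z + 1)**2
The correct value should be: (z**2 + 2*z)/(z + 1)**2

Explanation: The sign of the whole expression was flipped: the term (z**2 + 2*z)/(z + 1)**2 was incorrectly written as -(z**2 + 2*z)/(z + 1)**2
The later steps are derived from this incorrect expression, so the error originates in Step 3.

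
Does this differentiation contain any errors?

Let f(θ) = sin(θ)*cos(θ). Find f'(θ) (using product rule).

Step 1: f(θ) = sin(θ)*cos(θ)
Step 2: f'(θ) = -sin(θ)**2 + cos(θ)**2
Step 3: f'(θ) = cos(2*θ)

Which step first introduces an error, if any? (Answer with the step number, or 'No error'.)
No error

All steps in this derivation are correct.
The final answer f'(θ) = cos(2*θ) is valid.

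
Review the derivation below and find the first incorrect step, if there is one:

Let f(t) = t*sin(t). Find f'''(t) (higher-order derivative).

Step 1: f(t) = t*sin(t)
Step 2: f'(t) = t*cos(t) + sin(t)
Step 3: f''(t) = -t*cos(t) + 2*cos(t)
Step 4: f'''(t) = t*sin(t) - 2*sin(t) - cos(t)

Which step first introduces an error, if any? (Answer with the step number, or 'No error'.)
Step 3

Step 3 is incorrect due to a wrong trig function.
The step shows: -t*cos(t) + 2*cos(t)
The correct value should be: -t*sin(t) + 2*cos(t)

Explanation: sin(t) was incorrectly written as cos(t): the term -t*sin(t) was incorrectly written as -t*cos(t)
The later steps are derived from this incorrect expression, so the error originates in Step 3.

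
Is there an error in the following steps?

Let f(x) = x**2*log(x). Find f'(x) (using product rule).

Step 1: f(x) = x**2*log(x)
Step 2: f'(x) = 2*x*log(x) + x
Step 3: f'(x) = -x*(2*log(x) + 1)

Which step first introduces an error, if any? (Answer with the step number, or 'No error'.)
Step 3

Step 3 is incorrect due to a sign flip.
The step shows: -x*(2*log(x) + 1)
The correct value should be: x*(2*log(x) + 1)

Explanation: The sign of the whole expression was flipped: the term x*(2*log(x) + 1) was incorrectly written as -x*(2*log(x) + 1)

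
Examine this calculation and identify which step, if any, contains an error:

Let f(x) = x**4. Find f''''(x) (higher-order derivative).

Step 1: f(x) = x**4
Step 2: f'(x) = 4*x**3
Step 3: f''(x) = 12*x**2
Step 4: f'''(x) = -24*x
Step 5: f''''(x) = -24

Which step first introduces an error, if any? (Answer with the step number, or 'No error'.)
Step 4

Step 4 is incorrect due to a sign flip.
The step shows: -24*x
The correct value should be: 24*x

Explanation: The sign of the whole expression was flipped: the term 24*x was incorrectly written as -24*x
The later steps are derived from this incorrect expression, so the error originates in Step 4.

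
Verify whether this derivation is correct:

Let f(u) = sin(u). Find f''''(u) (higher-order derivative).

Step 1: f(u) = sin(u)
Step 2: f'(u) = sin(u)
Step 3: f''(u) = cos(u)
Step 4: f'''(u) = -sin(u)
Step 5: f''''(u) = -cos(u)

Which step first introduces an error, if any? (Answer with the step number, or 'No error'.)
Step 2

Step 2 is incorrect due to a wrong trig function.
The step shows: sin(u)
The correct value should be: cos(u)

Explanation: cos(u) was incorrectly written as sin(u): the term cos(u) was incorrectly written as sin(u)
The later steps are derived from this incorrect expression, so the error originates in Step 2.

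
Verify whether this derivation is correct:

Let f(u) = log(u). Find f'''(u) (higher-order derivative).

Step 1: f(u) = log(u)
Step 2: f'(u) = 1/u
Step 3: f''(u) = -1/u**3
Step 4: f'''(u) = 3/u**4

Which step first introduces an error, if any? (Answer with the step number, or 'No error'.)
Step 3

Step 3 is incorrect due to a wrong exponent.
The step shows: -1/u**3
The correct value should be: -1/u**2

Explanation: The exponent -2 on u was incorrectly written as -3: the term -1/u**2 was incorrectly written as -1/u**3
The later steps are derived from this incorrect expression, so the error originates in Step 3.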